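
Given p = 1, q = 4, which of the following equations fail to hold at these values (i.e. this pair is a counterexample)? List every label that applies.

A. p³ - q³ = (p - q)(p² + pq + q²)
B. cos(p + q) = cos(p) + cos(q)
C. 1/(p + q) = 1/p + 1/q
B, C

Evaluating each claim at the given values:
A. LHS = -63, RHS = -63 → holds here (LHS = RHS)
B. LHS = cos(5) ≈ 0.2837, RHS = cos(4) + cos(1) ≈ -0.1133 → fails here (LHS ≠ RHS)
C. LHS = 1/5, RHS = 5/4 → fails here (LHS ≠ RHS)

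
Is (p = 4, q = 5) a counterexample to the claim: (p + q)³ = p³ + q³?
Yes

Substituting p = 4, q = 5:
LHS = (4 + 5)³ = 729
RHS = 4³ + 5³ = 189

Since LHS ≠ RHS, this pair disproves the claim.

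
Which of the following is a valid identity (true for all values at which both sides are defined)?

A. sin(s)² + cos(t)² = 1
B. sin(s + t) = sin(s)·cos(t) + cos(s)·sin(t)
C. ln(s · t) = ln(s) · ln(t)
A: fails at (0, 1) — LHS = cos(1)² ≈ 0.2919, RHS = 1.
B: holds — e.g. at (2, 7), both sides equal sin(9) ≈ 0.4121.
C: fails at (2, 4) — LHS = ln(8) ≈ 2.079, RHS = ln(2)·ln(4) ≈ 0.9609.

Answer: B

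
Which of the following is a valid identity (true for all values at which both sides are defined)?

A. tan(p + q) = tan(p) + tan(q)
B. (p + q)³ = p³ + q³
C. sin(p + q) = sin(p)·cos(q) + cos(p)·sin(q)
A: fails at (1, 1) — LHS = tan(2) ≈ -2.185, RHS = 2·tan(1) ≈ 3.115.
B: fails at (4, 6) — LHS = 1000, RHS = 280.
C: holds — e.g. at (0, 1), both sides equal sin(1) ≈ 0.8415.

Answer: C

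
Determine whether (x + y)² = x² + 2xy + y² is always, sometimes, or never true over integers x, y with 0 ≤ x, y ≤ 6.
The identity holds for every pair in the range. For instance at (x, y) = (1, 0): both sides equal 1.

Answer: Always true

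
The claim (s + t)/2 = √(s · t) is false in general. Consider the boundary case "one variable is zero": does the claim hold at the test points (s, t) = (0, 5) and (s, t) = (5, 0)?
No, fails at both test points

At (0, 5): LHS = 5/2 ≠ RHS = 0
At (5, 0): LHS = 5/2 ≠ RHS = 0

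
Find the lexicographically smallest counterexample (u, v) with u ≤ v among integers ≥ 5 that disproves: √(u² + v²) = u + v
(u, v) = (5, 5)

Substituting (5, 5) into the claim:
LHS = √(5² + 5²) = 5·√(2) ≈ 7.071
RHS = 5 + 5 = 10

Since LHS ≠ RHS, this pair disproves the claim, and no lexicographically smaller pair (u ≤ v, integers ≥ 5) does.

For instance (8, 9) is also a counterexample (LHS = √(145) ≈ 12.04, RHS = 17), but it's lexicographically larger.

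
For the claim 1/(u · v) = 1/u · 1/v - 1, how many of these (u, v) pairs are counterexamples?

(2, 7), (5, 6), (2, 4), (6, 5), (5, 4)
5

Testing each pair:
(2, 7): LHS = 1/14, RHS = -13/14 → counterexample
(5, 6): LHS = 1/30, RHS = -29/30 → counterexample
(2, 4): LHS = 1/8, RHS = -7/8 → counterexample
(6, 5): LHS = 1/30, RHS = -29/30 → counterexample
(5, 4): LHS = 1/20, RHS = -19/20 → counterexample

That makes 5 counterexamples.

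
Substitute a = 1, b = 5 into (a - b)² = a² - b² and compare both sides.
LHS = (1 - 5)² = 16
RHS = 1² - 5² = -24

LHS ≠ RHS, so the equation does not hold here.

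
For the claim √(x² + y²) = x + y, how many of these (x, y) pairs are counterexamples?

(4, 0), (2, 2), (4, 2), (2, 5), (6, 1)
Testing each pair:
(4, 0): LHS = 4, RHS = 4 → satisfies claim
(2, 2): LHS = 2·√(2) ≈ 2.828, RHS = 4 → counterexample
(4, 2): LHS = 2·√(5) ≈ 4.472, RHS = 6 → counterexample
(2, 5): LHS = √(29) ≈ 5.385, RHS = 7 → counterexample
(6, 1): LHS = √(37) ≈ 6.083, RHS = 7 → counterexample

That makes 4 counterexamples.

Answer: 4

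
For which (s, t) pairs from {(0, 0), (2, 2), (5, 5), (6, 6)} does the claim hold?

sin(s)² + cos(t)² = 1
All pairs

Testing each pair:
(0, 0): LHS = 1, RHS = 1 → holds
(2, 2): LHS = cos(2)² + sin(2)² = 1, RHS = 1 → holds
(5, 5): LHS = cos(5)² + sin(5)² = 1, RHS = 1 → holds
(6, 6): LHS = sin(6)² + cos(6)² = 1, RHS = 1 → holds

Every pair satisfies the claim.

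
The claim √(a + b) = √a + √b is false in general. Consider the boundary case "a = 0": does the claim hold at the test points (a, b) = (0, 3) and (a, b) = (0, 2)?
Yes, holds at both test points

At (0, 3): LHS = √(3) ≈ 1.732, RHS = √(3) ≈ 1.732 → equal
At (0, 2): LHS = √(2) ≈ 1.414, RHS = √(2) ≈ 1.414 → equal

So the claim does hold at both of these boundary points, even though it is not an identity.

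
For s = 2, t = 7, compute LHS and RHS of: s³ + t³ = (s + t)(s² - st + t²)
LHS = 2³ + 7³ = 351
RHS = (2 + 7)(2² - 2·7 + 7²) = 351

LHS = RHS: the two sides agree.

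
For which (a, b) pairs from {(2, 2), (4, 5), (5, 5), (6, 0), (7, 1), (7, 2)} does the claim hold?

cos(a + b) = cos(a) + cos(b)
Testing each pair:
(2, 2): LHS = cos(4) ≈ -0.6536, RHS = 2·cos(2) ≈ -0.8323 → fails
(4, 5): LHS = cos(9) ≈ -0.9111, RHS = cos(4) + cos(5) ≈ -0.37 → fails
(5, 5): LHS = cos(10) ≈ -0.8391, RHS = 2·cos(5) ≈ 0.5673 → fails
(6, 0): LHS = cos(6) ≈ 0.9602, RHS = cos(6) + 1 ≈ 1.96 → fails
(7, 1): LHS = cos(8) ≈ -0.1455, RHS = cos(1) + cos(7) ≈ 1.294 → fails
(7, 2): LHS = cos(9) ≈ -0.9111, RHS = cos(2) + cos(7) ≈ 0.3378 → fails

No pair satisfies the claim.

Answer: None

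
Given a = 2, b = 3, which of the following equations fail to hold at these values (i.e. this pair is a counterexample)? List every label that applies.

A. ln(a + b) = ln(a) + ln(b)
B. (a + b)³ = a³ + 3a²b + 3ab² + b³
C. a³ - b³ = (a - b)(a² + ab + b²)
A

Evaluating each claim at the given values:
A. LHS = ln(5) ≈ 1.609, RHS = ln(2) + ln(3) ≈ 1.792 → fails here (LHS ≠ RHS)
B. LHS = 125, RHS = 125 → holds here (LHS = RHS)
C. LHS = -19, RHS = -19 → holds here (LHS = RHS)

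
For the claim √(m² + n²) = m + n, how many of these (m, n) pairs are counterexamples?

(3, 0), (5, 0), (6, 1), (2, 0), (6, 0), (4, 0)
1

Testing each pair:
(3, 0): LHS = 3, RHS = 3 → satisfies claim
(5, 0): LHS = 5, RHS = 5 → satisfies claim
(6, 1): LHS = √(37) ≈ 6.083, RHS = 7 → counterexample
(2, 0): LHS = 2, RHS = 2 → satisfies claim
(6, 0): LHS = 6, RHS = 6 → satisfies claim
(4, 0): LHS = 4, RHS = 4 → satisfies claim

That makes 1 counterexample.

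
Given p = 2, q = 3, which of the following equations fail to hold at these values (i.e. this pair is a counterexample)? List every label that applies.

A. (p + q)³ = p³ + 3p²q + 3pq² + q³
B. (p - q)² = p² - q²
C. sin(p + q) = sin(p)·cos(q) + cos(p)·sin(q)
B

Evaluating each claim at the given values:
A. LHS = 125, RHS = 125 → holds here (LHS = RHS)
B. LHS = 1, RHS = -5 → fails here (LHS ≠ RHS)
C. LHS = sin(5) ≈ -0.9589, RHS = sin(2)·cos(3) + sin(3)·cos(2) ≈ -0.9589 → holds here (LHS = RHS)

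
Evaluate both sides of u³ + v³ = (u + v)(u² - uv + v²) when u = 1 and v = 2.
LHS = 1³ + 2³ = 9
RHS = (1 + 2)(1² - 1·2 + 2²) = 9

LHS = RHS: the two sides agree.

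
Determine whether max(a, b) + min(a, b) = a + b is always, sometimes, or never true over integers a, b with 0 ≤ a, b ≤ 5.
The identity holds for every pair in the range. For instance at (a, b) = (3, 0): both sides equal 3.

Answer: Always true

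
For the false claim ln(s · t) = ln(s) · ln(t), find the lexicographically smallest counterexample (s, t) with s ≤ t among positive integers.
Substituting (1, 2) into the claim:
LHS = ln(1 · 2) = ln(2) ≈ 0.6931
RHS = ln(1) · ln(2) = 0

Since LHS ≠ RHS, this pair disproves the claim, and no lexicographically smaller pair (s ≤ t, positive integers) does.

For instance (8, 8) is also a counterexample (LHS = ln(64) ≈ 4.159, RHS = ln(8)² ≈ 4.324), but it's lexicographically larger.

Answer: (s, t) = (1, 2)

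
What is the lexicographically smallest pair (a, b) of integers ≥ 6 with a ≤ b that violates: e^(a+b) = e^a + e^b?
Substituting (6, 6) into the claim:
LHS = e^(6+6) = e^12 ≈ 162754.8
RHS = e^6 + e^6 = 2·e^6 ≈ 806.9

Since LHS ≠ RHS, this pair disproves the claim, and no lexicographically smaller pair (a ≤ b, integers ≥ 6) does.

For instance (9, 13) is also a counterexample (LHS = e^22 ≈ 3584912846.1, RHS = e^9 + e^13 ≈ 450516.5), but it's lexicographically larger.

Answer: (a, b) = (6, 6)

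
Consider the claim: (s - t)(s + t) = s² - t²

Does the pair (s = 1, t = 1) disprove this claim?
No

Substituting s = 1, t = 1:
LHS = (1 - 1)(1 + 1) = 0
RHS = 1² - 1² = 0

The sides agree, so this pair does not disprove the claim.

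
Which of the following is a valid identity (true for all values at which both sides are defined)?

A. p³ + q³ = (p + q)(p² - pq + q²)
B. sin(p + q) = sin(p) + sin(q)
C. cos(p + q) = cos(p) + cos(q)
A: holds — e.g. at (3, 7), both sides equal 370.
B: fails at (5, 8) — LHS = sin(13) ≈ 0.4202, RHS = sin(5) + sin(8) ≈ 0.03043.
C: fails at (1, 5) — LHS = cos(6) ≈ 0.9602, RHS = cos(5) + cos(1) ≈ 0.824.

Answer: A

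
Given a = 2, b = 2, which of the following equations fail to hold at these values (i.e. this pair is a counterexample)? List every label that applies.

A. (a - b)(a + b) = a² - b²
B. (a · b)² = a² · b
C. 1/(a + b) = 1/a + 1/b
B, C

Evaluating each claim at the given values:
A. LHS = 0, RHS = 0 → holds here (LHS = RHS)
B. LHS = 16, RHS = 8 → fails here (LHS ≠ RHS)
C. LHS = 1/4, RHS = 1 → fails here (LHS ≠ RHS)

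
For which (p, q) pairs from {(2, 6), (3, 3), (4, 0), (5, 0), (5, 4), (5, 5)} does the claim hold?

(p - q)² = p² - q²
(3, 3), (4, 0), (5, 0), (5, 5)

Testing each pair:
(2, 6): LHS = 16, RHS = -32 → fails
(3, 3): LHS = 0, RHS = 0 → holds
(4, 0): LHS = 16, RHS = 16 → holds
(5, 0): LHS = 25, RHS = 25 → holds
(5, 4): LHS = 1, RHS = 9 → fails
(5, 5): LHS = 0, RHS = 0 → holds

4 of 6 pairs satisfy the claim.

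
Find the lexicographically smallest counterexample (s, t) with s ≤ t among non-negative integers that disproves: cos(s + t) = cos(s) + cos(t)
(s, t) = (0, 0)

Substituting (0, 0) into the claim:
LHS = cos(0 + 0) = 1
RHS = cos(0) + cos(0) = 2

Since LHS ≠ RHS, this pair disproves the claim, and no lexicographically smaller pair (s ≤ t, non-negative integers) does.

For instance (0, 4) is also a counterexample (LHS = cos(4) ≈ -0.6536, RHS = cos(4) + 1 ≈ 0.3464), but it's lexicographically larger.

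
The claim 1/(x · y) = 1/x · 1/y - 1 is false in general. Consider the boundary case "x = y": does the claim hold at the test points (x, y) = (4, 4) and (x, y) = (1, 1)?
No, fails at both test points

At (4, 4): LHS = 1/16 ≠ RHS = -15/16
At (1, 1): LHS = 1 ≠ RHS = 0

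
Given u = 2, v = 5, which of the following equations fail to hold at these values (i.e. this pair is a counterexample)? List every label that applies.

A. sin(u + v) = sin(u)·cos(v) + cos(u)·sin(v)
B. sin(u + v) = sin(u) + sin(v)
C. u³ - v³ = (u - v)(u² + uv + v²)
B

Evaluating each claim at the given values:
A. LHS = sin(7) ≈ 0.657, RHS = sin(2)·cos(5) + sin(5)·cos(2) ≈ 0.657 → holds here (LHS = RHS)
B. LHS = sin(7) ≈ 0.657, RHS = sin(5) + sin(2) ≈ -0.04963 → fails here (LHS ≠ RHS)
C. LHS = -117, RHS = -117 → holds here (LHS = RHS)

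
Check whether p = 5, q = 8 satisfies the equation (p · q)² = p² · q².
Substituting p = 5, q = 8:

LHS = (5 · 8)² = 1600
RHS = 5² · 8² = 1600

LHS = RHS, so the equation holds at this point.

Answer: Holds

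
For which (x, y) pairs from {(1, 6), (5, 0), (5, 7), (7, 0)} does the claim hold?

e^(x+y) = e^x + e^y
None

Testing each pair:
(1, 6): LHS = e^7 ≈ 1097, RHS = e + e^6 ≈ 406.1 → fails
(5, 0): LHS = e^5 ≈ 148.4, RHS = 1 + e^5 ≈ 149.4 → fails
(5, 7): LHS = e^12 ≈ 162754.8, RHS = e^5 + e^7 ≈ 1245 → fails
(7, 0): LHS = e^7 ≈ 1097, RHS = 1 + e^7 ≈ 1098 → fails

No pair satisfies the claim.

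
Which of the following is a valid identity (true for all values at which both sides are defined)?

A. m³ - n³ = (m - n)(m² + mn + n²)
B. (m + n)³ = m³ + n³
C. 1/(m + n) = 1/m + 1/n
A: holds — e.g. at (2, 4), both sides equal -56.
B: fails at (6, 7) — LHS = 2197, RHS = 559.
C: fails at (2, 2) — LHS = 1/4, RHS = 1.

Answer: A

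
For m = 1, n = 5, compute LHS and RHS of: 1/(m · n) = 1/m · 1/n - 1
LHS = 1/(1 · 5) = 1/5
RHS = 1/1 · 1/5 - 1 = -4/5

LHS ≠ RHS, so the equation does not hold here.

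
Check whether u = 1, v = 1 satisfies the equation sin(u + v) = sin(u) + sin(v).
Fails

Substituting u = 1, v = 1:

LHS = sin(1 + 1) = sin(2) ≈ 0.9093
RHS = sin(1) + sin(1) = 2·sin(1) ≈ 1.683

LHS ≠ RHS, so the equation does not hold at this point.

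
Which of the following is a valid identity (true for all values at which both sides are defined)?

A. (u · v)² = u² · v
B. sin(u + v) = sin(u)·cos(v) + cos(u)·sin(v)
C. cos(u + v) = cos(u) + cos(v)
B

A: fails at (1, 3) — LHS = 9, RHS = 3.
B: holds — e.g. at (1, 5), both sides equal sin(6) ≈ -0.2794.
C: fails at (4, 4) — LHS = cos(8) ≈ -0.1455, RHS = 2·cos(4) ≈ -1.307.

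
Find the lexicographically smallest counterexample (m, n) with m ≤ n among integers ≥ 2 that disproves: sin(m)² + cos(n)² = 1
At (2, 2): both sides equal 1, so it holds there.

Substituting (2, 3) into the claim:
LHS = sin(2)² + cos(3)² ≈ 1.807
RHS = 1

Since LHS ≠ RHS, this pair disproves the claim, and no lexicographically smaller pair (m ≤ n, integers ≥ 2) does.

For instance (4, 6) is also a counterexample (LHS = sin(4)² + cos(6)² ≈ 1.495, RHS = 1), but it's lexicographically larger.

Answer: (m, n) = (2, 3)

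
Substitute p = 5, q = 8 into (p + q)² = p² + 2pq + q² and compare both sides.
LHS = (5 + 8)² = 169
RHS = 5² + 2·5·8 + 8² = 169

LHS = RHS: the two sides agree.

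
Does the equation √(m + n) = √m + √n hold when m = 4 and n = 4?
Fails

Substituting m = 4, n = 4:

LHS = √(4 + 4) = 2·√(2) ≈ 2.828
RHS = √4 + √4 = 4

LHS ≠ RHS, so the equation does not hold at this point.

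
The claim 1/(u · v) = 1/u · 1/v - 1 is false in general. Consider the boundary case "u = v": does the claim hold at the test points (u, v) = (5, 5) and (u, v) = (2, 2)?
No, fails at both test points

At (5, 5): LHS = 1/25 ≠ RHS = -24/25
At (2, 2): LHS = 1/4 ≠ RHS = -3/4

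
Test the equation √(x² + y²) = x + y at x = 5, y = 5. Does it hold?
Substituting x = 5, y = 5:

LHS = √(5² + 5²) = 5·√(2) ≈ 7.071
RHS = 5 + 5 = 10

LHS ≠ RHS, so the equation does not hold at this point.

Answer: Fails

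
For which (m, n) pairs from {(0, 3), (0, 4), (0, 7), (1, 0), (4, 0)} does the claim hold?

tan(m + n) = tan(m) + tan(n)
All pairs

Testing each pair:
(0, 3): LHS = tan(3) ≈ -0.1425, RHS = tan(3) ≈ -0.1425 → holds
(0, 4): LHS = tan(4) ≈ 1.158, RHS = tan(4) ≈ 1.158 → holds
(0, 7): LHS = tan(7) ≈ 0.8714, RHS = tan(7) ≈ 0.8714 → holds
(1, 0): LHS = tan(1) ≈ 1.557, RHS = tan(1) ≈ 1.557 → holds
(4, 0): LHS = tan(4) ≈ 1.158, RHS = tan(4) ≈ 1.158 → holds

Every pair satisfies the claim.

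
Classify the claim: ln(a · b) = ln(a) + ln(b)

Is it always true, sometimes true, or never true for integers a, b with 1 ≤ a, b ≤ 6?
The identity holds for every pair in the range. For instance at (a, b) = (1, 5): both sides equal ln(5) ≈ 1.609.

Answer: Always true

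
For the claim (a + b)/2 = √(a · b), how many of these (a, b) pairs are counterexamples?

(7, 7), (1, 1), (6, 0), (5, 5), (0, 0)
Testing each pair:
(7, 7): LHS = 7, RHS = 7 → satisfies claim
(1, 1): LHS = 1, RHS = 1 → satisfies claim
(6, 0): LHS = 3, RHS = 0 → counterexample
(5, 5): LHS = 5, RHS = 5 → satisfies claim
(0, 0): LHS = 0, RHS = 0 → satisfies claim

That makes 1 counterexample.

Answer: 1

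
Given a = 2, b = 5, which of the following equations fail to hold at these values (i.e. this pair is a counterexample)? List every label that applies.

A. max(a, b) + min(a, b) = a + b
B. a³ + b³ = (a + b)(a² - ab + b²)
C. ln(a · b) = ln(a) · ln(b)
Evaluating each claim at the given values:
A. LHS = 7, RHS = 7 → holds here (LHS = RHS)
B. LHS = 133, RHS = 133 → holds here (LHS = RHS)
C. LHS = ln(10) ≈ 2.303, RHS = ln(2)·ln(5) ≈ 1.116 → fails here (LHS ≠ RHS)

Answer: C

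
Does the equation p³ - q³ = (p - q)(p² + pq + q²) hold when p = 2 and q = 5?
Substituting p = 2, q = 5:

LHS = 2³ - 5³ = -117
RHS = (2 - 5)(2² + 2·5 + 5²) = -117

LHS = RHS, so the equation holds at this point.

Answer: Holds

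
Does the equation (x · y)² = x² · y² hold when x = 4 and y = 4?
Holds

Substituting x = 4, y = 4:

LHS = (4 · 4)² = 256
RHS = 4² · 4² = 256

LHS = RHS, so the equation holds at this point.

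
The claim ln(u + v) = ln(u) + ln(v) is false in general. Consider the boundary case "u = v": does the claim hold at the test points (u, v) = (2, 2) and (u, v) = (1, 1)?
At (2, 2): LHS = ln(4) ≈ 1.386, RHS = 2·ln(2) ≈ 1.386 → equal
At (1, 1): LHS = ln(2) ≈ 0.6931 ≠ RHS = 0

Answer: Only at (2, 2)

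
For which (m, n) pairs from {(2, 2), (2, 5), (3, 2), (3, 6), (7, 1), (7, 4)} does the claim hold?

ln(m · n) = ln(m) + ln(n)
Testing each pair:
(2, 2): LHS = ln(4) ≈ 1.386, RHS = 2·ln(2) ≈ 1.386 → holds
(2, 5): LHS = ln(10) ≈ 2.303, RHS = ln(2) + ln(5) ≈ 2.303 → holds
(3, 2): LHS = ln(6) ≈ 1.792, RHS = ln(2) + ln(3) ≈ 1.792 → holds
(3, 6): LHS = ln(18) ≈ 2.89, RHS = ln(3) + ln(6) ≈ 2.89 → holds
(7, 1): LHS = ln(7) ≈ 1.946, RHS = ln(7) ≈ 1.946 → holds
(7, 4): LHS = ln(28) ≈ 3.332, RHS = ln(4) + ln(7) ≈ 3.332 → holds

Every pair satisfies the claim.

Answer: All pairs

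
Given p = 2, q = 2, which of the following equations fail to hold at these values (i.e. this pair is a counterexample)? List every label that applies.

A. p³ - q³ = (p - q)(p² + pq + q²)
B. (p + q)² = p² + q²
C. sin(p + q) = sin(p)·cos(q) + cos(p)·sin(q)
B

Evaluating each claim at the given values:
A. LHS = 0, RHS = 0 → holds here (LHS = RHS)
B. LHS = 16, RHS = 8 → fails here (LHS ≠ RHS)
C. LHS = sin(4) ≈ -0.7568, RHS = 2·sin(2)·cos(2) ≈ -0.7568 → holds here (LHS = RHS)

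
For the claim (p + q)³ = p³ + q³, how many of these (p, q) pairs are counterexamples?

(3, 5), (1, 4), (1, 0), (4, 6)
Testing each pair:
(3, 5): LHS = 512, RHS = 152 → counterexample
(1, 4): LHS = 125, RHS = 65 → counterexample
(1, 0): LHS = 1, RHS = 1 → satisfies claim
(4, 6): LHS = 1000, RHS = 280 → counterexample

That makes 3 counterexamples.

Answer: 3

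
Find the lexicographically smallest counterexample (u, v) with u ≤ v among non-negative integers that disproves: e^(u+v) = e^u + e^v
(u, v) = (0, 0)

Substituting (0, 0) into the claim:
LHS = e^(0+0) = 1
RHS = e^0 + e^0 = 2

Since LHS ≠ RHS, this pair disproves the claim, and no lexicographically smaller pair (u ≤ v, non-negative integers) does.

For instance (1, 3) is also a counterexample (LHS = e^4 ≈ 54.6, RHS = e + e^3 ≈ 22.8), but it's lexicographically larger.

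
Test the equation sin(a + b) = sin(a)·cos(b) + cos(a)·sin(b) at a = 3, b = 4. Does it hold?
Substituting a = 3, b = 4:

LHS = sin(3 + 4) = sin(7) ≈ 0.657
RHS = sin(3)·cos(4) + cos(3)·sin(4) = sin(3)·cos(4) + sin(4)·cos(3) ≈ 0.657

LHS = RHS, so the equation holds at this point.

Answer: Holds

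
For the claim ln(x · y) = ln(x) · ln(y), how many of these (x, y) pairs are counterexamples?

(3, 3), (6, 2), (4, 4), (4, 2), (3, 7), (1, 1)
5

Testing each pair:
(3, 3): LHS = ln(9) ≈ 2.197, RHS = ln(3)² ≈ 1.207 → counterexample
(6, 2): LHS = ln(12) ≈ 2.485, RHS = ln(2)·ln(6) ≈ 1.242 → counterexample
(4, 4): LHS = ln(16) ≈ 2.773, RHS = ln(4)² ≈ 1.922 → counterexample
(4, 2): LHS = ln(8) ≈ 2.079, RHS = ln(2)·ln(4) ≈ 0.9609 → counterexample
(3, 7): LHS = ln(21) ≈ 3.045, RHS = ln(3)·ln(7) ≈ 2.138 → counterexample
(1, 1): LHS = 0, RHS = 0 → satisfies claim

That makes 5 counterexamples.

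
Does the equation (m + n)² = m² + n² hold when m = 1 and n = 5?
Substituting m = 1, n = 5:

LHS = (1 + 5)² = 36
RHS = 1² + 5² = 26

LHS ≠ RHS, so the equation does not hold at this point.

Answer: Fails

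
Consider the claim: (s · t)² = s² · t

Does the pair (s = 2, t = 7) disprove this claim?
Yes

Substituting s = 2, t = 7:
LHS = (2 · 7)² = 196
RHS = 2² · 7 = 28

Since LHS ≠ RHS, this pair disproves the claim.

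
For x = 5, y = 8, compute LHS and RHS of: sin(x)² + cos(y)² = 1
LHS = sin(5)² + cos(8)² ≈ 0.9407
RHS = 1

LHS ≠ RHS (they differ by about 0.05929), so the equation does not hold here.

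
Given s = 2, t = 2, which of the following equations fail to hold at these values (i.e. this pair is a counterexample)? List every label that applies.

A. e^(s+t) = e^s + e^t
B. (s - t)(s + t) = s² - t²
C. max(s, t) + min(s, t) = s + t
Evaluating each claim at the given values:
A. LHS = e^4 ≈ 54.6, RHS = 2·e^2 ≈ 14.78 → fails here (LHS ≠ RHS)
B. LHS = 0, RHS = 0 → holds here (LHS = RHS)
C. LHS = 4, RHS = 4 → holds here (LHS = RHS)

Answer: A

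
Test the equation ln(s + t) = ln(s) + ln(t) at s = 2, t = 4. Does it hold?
Substituting s = 2, t = 4:

LHS = ln(2 + 4) = ln(6) ≈ 1.792
RHS = ln(2) + ln(4) ≈ 2.079

LHS ≠ RHS, so the equation does not hold at this point.

Answer: Fails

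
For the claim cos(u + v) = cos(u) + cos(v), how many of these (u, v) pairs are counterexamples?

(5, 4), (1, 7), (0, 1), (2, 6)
4

Testing each pair:
(5, 4): LHS = cos(9) ≈ -0.9111, RHS = cos(4) + cos(5) ≈ -0.37 → counterexample
(1, 7): LHS = cos(8) ≈ -0.1455, RHS = cos(1) + cos(7) ≈ 1.294 → counterexample
(0, 1): LHS = cos(1) ≈ 0.5403, RHS = cos(1) + 1 ≈ 1.54 → counterexample
(2, 6): LHS = cos(8) ≈ -0.1455, RHS = cos(2) + cos(6) ≈ 0.544 → counterexample

That makes 4 counterexamples.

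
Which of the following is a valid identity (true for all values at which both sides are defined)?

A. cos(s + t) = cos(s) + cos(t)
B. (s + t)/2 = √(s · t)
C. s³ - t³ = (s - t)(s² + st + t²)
C

A: fails at (1, 5) — LHS = cos(6) ≈ 0.9602, RHS = cos(5) + cos(1) ≈ 0.824.
B: fails at (2, 4) — LHS = 3, RHS = 2·√(2) ≈ 2.828.
C: holds — e.g. at (2, 2), both sides equal 0.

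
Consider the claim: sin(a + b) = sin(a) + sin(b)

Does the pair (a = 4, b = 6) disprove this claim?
Substituting a = 4, b = 6:
LHS = sin(4 + 6) = sin(10) ≈ -0.544
RHS = sin(4) + sin(6) ≈ -1.036

Since LHS ≠ RHS, this pair disproves the claim.

Answer: Yes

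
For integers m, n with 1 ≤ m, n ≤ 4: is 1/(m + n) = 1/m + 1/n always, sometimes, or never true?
The claim fails for every pair in the range. For instance at (m, n) = (4, 4): LHS = 1/8, RHS = 1/2.

Answer: Never true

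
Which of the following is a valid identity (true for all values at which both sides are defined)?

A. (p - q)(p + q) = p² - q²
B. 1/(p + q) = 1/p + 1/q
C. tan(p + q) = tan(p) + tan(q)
A: holds — e.g. at (3, 7), both sides equal -40.
B: fails at (2, 7) — LHS = 1/9, RHS = 9/14.
C: fails at (1, 4) — LHS = tan(5) ≈ -3.381, RHS = tan(4) + tan(1) ≈ 2.715.

Answer: A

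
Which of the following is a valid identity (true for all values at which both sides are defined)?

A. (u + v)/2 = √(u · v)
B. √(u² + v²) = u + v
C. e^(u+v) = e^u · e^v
A: fails at (2, 7) — LHS = 9/2, RHS = √(14) ≈ 3.742.
B: fails at (1, 1) — LHS = √(2) ≈ 1.414, RHS = 2.
C: holds — e.g. at (3, 4), both sides equal e^7 ≈ 1097.

Answer: C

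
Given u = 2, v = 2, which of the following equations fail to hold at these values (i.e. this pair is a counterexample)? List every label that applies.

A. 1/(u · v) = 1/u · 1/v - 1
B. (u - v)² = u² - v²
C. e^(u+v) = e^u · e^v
A

Evaluating each claim at the given values:
A. LHS = 1/4, RHS = -3/4 → fails here (LHS ≠ RHS)
B. LHS = 0, RHS = 0 → holds here (LHS = RHS)
C. LHS = e^4 ≈ 54.6, RHS = e^4 ≈ 54.6 → holds here (LHS = RHS)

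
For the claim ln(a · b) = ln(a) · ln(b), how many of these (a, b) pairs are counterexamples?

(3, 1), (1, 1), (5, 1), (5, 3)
Testing each pair:
(3, 1): LHS = ln(3) ≈ 1.099, RHS = 0 → counterexample
(1, 1): LHS = 0, RHS = 0 → satisfies claim
(5, 1): LHS = ln(5) ≈ 1.609, RHS = 0 → counterexample
(5, 3): LHS = ln(15) ≈ 2.708, RHS = ln(3)·ln(5) ≈ 1.768 → counterexample

That makes 3 counterexamples.

Answer: 3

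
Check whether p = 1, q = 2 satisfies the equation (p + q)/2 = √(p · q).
Substituting p = 1, q = 2:

LHS = (1 + 2)/2 = 3/2
RHS = √(1 · 2) = √(2) ≈ 1.414

LHS ≠ RHS, so the equation does not hold at this point.

Answer: Fails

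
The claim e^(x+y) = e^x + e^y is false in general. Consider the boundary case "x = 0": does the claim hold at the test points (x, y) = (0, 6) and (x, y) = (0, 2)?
At (0, 6): LHS = e^6 ≈ 403.4 ≠ RHS = 1 + e^6 ≈ 404.4
At (0, 2): LHS = e^2 ≈ 7.389 ≠ RHS = 1 + e^2 ≈ 8.389

Answer: No, fails at both test points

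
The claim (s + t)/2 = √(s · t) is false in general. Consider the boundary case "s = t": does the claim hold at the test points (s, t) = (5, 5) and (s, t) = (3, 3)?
Yes, holds at both test points

At (5, 5): LHS = 5, RHS = 5 → equal
At (3, 3): LHS = 3, RHS = 3 → equal

So the claim does hold at both of these boundary points, even though it is not an identity.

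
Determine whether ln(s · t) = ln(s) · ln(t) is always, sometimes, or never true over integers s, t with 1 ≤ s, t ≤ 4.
Sometimes true

It holds at (s, t) = (1, 1) (both sides equal 0), but fails at (s, t) = (4, 4) (LHS = ln(16) ≈ 2.773, RHS = ln(4)² ≈ 1.922).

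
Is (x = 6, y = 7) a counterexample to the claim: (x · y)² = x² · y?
Substituting x = 6, y = 7:
LHS = (6 · 7)² = 1764
RHS = 6² · 7 = 252

Since LHS ≠ RHS, this pair disproves the claim.

Answer: Yes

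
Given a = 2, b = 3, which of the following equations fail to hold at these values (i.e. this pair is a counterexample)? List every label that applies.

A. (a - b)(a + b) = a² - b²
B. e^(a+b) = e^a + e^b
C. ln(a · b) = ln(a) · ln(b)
B, C

Evaluating each claim at the given values:
A. LHS = -5, RHS = -5 → holds here (LHS = RHS)
B. LHS = e^5 ≈ 148.4, RHS = e^2 + e^3 ≈ 27.47 → fails here (LHS ≠ RHS)
C. LHS = ln(6) ≈ 1.792, RHS = ln(2)·ln(3) ≈ 0.7615 → fails here (LHS ≠ RHS)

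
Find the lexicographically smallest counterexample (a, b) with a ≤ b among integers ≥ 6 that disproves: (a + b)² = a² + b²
Substituting (6, 6) into the claim:
LHS = (6 + 6)² = 144
RHS = 6² + 6² = 72

Since LHS ≠ RHS, this pair disproves the claim, and no lexicographically smaller pair (a ≤ b, integers ≥ 6) does.

For instance (7, 13) is also a counterexample (LHS = 400, RHS = 218), but it's lexicographically larger.

Answer: (a, b) = (6, 6)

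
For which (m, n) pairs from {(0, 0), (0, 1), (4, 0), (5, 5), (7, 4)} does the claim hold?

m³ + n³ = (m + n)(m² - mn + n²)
Testing each pair:
(0, 0): LHS = 0, RHS = 0 → holds
(0, 1): LHS = 1, RHS = 1 → holds
(4, 0): LHS = 64, RHS = 64 → holds
(5, 5): LHS = 250, RHS = 250 → holds
(7, 4): LHS = 407, RHS = 407 → holds

Every pair satisfies the claim.

Answer: All pairs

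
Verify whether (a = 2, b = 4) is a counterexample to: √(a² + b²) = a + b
Substituting a = 2, b = 4:
LHS = √(2² + 4²) = 2·√(5) ≈ 4.472
RHS = 2 + 4 = 6

Since LHS ≠ RHS, this pair disproves the claim.

Answer: Yes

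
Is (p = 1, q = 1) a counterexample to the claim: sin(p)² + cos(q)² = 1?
Substituting p = 1, q = 1:
LHS = sin(1)² + cos(1)² = 1
RHS = 1

The sides agree, so this pair does not disprove the claim.

Answer: No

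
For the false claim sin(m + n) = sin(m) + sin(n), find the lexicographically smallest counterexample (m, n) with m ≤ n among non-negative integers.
At (0, 5): both sides equal sin(5) ≈ -0.9589, so it holds there.

Substituting (1, 1) into the claim:
LHS = sin(1 + 1) = sin(2) ≈ 0.9093
RHS = sin(1) + sin(1) = 2·sin(1) ≈ 1.683

Since LHS ≠ RHS, this pair disproves the claim, and no lexicographically smaller pair (m ≤ n, non-negative integers) does.

For instance (3, 7) is also a counterexample (LHS = sin(10) ≈ -0.544, RHS = sin(3) + sin(7) ≈ 0.7981), but it's lexicographically larger.

Answer: (m, n) = (1, 1)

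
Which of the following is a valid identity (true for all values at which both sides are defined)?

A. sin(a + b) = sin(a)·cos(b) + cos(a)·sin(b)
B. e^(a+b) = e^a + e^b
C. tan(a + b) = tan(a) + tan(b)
A

A: holds — e.g. at (2, 7), both sides equal sin(9) ≈ 0.4121.
B: fails at (2, 3) — LHS = e^5 ≈ 148.4, RHS = e^2 + e^3 ≈ 27.47.
C: fails at (1, 5) — LHS = tan(6) ≈ -0.291, RHS = tan(5) + tan(1) ≈ -1.823.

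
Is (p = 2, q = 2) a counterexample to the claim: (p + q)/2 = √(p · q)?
No

Substituting p = 2, q = 2:
LHS = (2 + 2)/2 = 2
RHS = √(2 · 2) = 2

The sides agree, so this pair does not disprove the claim.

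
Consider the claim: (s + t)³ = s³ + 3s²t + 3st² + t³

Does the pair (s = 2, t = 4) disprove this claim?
No

Substituting s = 2, t = 4:
LHS = (2 + 4)³ = 216
RHS = 2³ + 3·2²·4 + 3·2·4² + 4³ = 216

The sides agree, so this pair does not disprove the claim.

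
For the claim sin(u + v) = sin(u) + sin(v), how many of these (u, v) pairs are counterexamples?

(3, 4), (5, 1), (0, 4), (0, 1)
2

Testing each pair:
(3, 4): LHS = sin(7) ≈ 0.657, RHS = sin(4) + sin(3) ≈ -0.6157 → counterexample
(5, 1): LHS = sin(6) ≈ -0.2794, RHS = sin(5) + sin(1) ≈ -0.1175 → counterexample
(0, 4): LHS = sin(4) ≈ -0.7568, RHS = sin(4) ≈ -0.7568 → satisfies claim
(0, 1): LHS = sin(1) ≈ 0.8415, RHS = sin(1) ≈ 0.8415 → satisfies claim

That makes 2 counterexamples.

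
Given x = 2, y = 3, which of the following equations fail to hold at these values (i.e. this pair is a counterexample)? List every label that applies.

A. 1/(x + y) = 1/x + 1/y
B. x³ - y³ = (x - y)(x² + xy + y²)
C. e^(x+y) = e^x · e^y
A

Evaluating each claim at the given values:
A. LHS = 1/5, RHS = 5/6 → fails here (LHS ≠ RHS)
B. LHS = -19, RHS = -19 → holds here (LHS = RHS)
C. LHS = e^5 ≈ 148.4, RHS = e^5 ≈ 148.4 → holds here (LHS = RHS)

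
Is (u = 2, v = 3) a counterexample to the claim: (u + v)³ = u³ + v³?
Substituting u = 2, v = 3:
LHS = (2 + 3)³ = 125
RHS = 2³ + 3³ = 35

Since LHS ≠ RHS, this pair disproves the claim.

Answer: Yes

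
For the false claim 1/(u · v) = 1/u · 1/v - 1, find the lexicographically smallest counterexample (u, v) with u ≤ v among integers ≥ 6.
(u, v) = (6, 6)

Substituting (6, 6) into the claim:
LHS = 1/(6 · 6) = 1/36
RHS = 1/6 · 1/6 - 1 = -35/36

Since LHS ≠ RHS, this pair disproves the claim, and no lexicographically smaller pair (u ≤ v, integers ≥ 6) does.

For instance (12, 13) is also a counterexample (LHS = 1/156, RHS = -155/156), but it's lexicographically larger.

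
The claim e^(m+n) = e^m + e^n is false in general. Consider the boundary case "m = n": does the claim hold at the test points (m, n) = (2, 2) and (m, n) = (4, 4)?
No, fails at both test points

At (2, 2): LHS = e^4 ≈ 54.6 ≠ RHS = 2·e^2 ≈ 14.78
At (4, 4): LHS = e^8 ≈ 2981 ≠ RHS = 2·e^4 ≈ 109.2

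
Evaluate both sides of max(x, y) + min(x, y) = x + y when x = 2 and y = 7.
LHS = max(2, 7) + min(2, 7) = 9
RHS = 2 + 7 = 9

LHS = RHS: the two sides agree.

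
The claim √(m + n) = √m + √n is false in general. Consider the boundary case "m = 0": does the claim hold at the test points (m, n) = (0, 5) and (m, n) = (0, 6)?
Yes, holds at both test points

At (0, 5): LHS = √(5) ≈ 2.236, RHS = √(5) ≈ 2.236 → equal
At (0, 6): LHS = √(6) ≈ 2.449, RHS = √(6) ≈ 2.449 → equal

So the claim does hold at both of these boundary points, even though it is not an identity.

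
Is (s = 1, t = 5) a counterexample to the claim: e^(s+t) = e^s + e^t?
Yes

Substituting s = 1, t = 5:
LHS = e^(1+5) = e^6 ≈ 403.4
RHS = e^1 + e^5 = e + e^5 ≈ 151.1

Since LHS ≠ RHS, this pair disproves the claim.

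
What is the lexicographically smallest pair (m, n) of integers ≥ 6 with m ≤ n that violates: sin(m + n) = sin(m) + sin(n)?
Substituting (6, 6) into the claim:
LHS = sin(6 + 6) = sin(12) ≈ -0.5366
RHS = sin(6) + sin(6) = 2·sin(6) ≈ -0.5588

Since LHS ≠ RHS, this pair disproves the claim, and no lexicographically smaller pair (m ≤ n, integers ≥ 6) does.

For instance (10, 11) is also a counterexample (LHS = sin(21) ≈ 0.8367, RHS = sin(11) + sin(10) ≈ -1.544), but it's lexicographically larger.

Answer: (m, n) = (6, 6)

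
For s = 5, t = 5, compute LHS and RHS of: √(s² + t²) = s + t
LHS = √(5² + 5²) = 5·√(2) ≈ 7.071
RHS = 5 + 5 = 10

LHS ≠ RHS (they differ by about 2.929), so the equation does not hold here.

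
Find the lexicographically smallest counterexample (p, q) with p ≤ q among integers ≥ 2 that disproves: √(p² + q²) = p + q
(p, q) = (2, 2)

Substituting (2, 2) into the claim:
LHS = √(2² + 2²) = 2·√(2) ≈ 2.828
RHS = 2 + 2 = 4

Since LHS ≠ RHS, this pair disproves the claim, and no lexicographically smaller pair (p ≤ q, integers ≥ 2) does.

For instance (6, 6) is also a counterexample (LHS = 6·√(2) ≈ 8.485, RHS = 12), but it's lexicographically larger.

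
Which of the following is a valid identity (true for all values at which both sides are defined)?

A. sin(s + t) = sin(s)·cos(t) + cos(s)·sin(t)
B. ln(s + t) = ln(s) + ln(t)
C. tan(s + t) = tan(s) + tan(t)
A

A: holds — e.g. at (3, 4), both sides equal sin(7) ≈ 0.657.
B: fails at (1, 1) — LHS = ln(2) ≈ 0.6931, RHS = 0.
C: fails at (5, 5) — LHS = tan(10) ≈ 0.6484, RHS = 2·tan(5) ≈ -6.761.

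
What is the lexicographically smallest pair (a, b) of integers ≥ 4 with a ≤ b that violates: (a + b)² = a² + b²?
(a, b) = (4, 4)

Substituting (4, 4) into the claim:
LHS = (4 + 4)² = 64
RHS = 4² + 4² = 32

Since LHS ≠ RHS, this pair disproves the claim, and no lexicographically smaller pair (a ≤ b, integers ≥ 4) does.

For instance (8, 9) is also a counterexample (LHS = 289, RHS = 145), but it's lexicographically larger.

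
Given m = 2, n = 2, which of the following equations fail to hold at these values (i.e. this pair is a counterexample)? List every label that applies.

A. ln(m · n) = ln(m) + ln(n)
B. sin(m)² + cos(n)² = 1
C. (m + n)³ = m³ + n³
Evaluating each claim at the given values:
A. LHS = ln(4) ≈ 1.386, RHS = 2·ln(2) ≈ 1.386 → holds here (LHS = RHS)
B. LHS = cos(2)² + sin(2)² = 1, RHS = 1 → holds here (LHS = RHS)
C. LHS = 64, RHS = 16 → fails here (LHS ≠ RHS)

Answer: C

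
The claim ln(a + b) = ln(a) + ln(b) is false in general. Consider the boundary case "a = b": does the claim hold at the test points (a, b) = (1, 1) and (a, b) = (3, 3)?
No, fails at both test points

At (1, 1): LHS = ln(2) ≈ 0.6931 ≠ RHS = 0
At (3, 3): LHS = ln(6) ≈ 1.792 ≠ RHS = 2·ln(3) ≈ 2.197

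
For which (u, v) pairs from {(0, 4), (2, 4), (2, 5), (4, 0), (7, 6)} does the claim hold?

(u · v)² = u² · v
(0, 4), (4, 0)

Testing each pair:
(0, 4): LHS = 0, RHS = 0 → holds
(2, 4): LHS = 64, RHS = 16 → fails
(2, 5): LHS = 100, RHS = 20 → fails
(4, 0): LHS = 0, RHS = 0 → holds
(7, 6): LHS = 1764, RHS = 294 → fails

2 of 5 pairs satisfy the claim.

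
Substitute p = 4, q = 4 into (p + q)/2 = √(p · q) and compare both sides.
LHS = (4 + 4)/2 = 4
RHS = √(4 · 4) = 4

LHS = RHS: the two sides agree.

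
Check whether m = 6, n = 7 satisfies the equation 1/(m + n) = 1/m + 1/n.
Fails

Substituting m = 6, n = 7:

LHS = 1/(6 + 7) = 1/13
RHS = 1/6 + 1/7 = 13/42

LHS ≠ RHS, so the equation does not hold at this point.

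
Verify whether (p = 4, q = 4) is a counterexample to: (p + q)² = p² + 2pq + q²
Substituting p = 4, q = 4:
LHS = (4 + 4)² = 64
RHS = 4² + 2·4·4 + 4² = 64

The sides agree, so this pair does not disprove the claim.

Answer: No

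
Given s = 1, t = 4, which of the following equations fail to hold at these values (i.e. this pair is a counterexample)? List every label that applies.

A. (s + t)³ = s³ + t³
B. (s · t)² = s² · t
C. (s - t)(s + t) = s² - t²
Evaluating each claim at the given values:
A. LHS = 125, RHS = 65 → fails here (LHS ≠ RHS)
B. LHS = 16, RHS = 4 → fails here (LHS ≠ RHS)
C. LHS = -15, RHS = -15 → holds here (LHS = RHS)

Answer: A, B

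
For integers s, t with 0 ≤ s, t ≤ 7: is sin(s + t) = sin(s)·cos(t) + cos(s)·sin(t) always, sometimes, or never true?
Always true

The identity holds for every pair in the range. For instance at (s, t) = (0, 2): both sides equal sin(2) ≈ 0.9093.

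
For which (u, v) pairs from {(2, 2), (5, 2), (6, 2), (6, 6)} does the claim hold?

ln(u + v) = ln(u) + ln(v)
(2, 2)

Testing each pair:
(2, 2): LHS = ln(4) ≈ 1.386, RHS = 2·ln(2) ≈ 1.386 → holds
(5, 2): LHS = ln(7) ≈ 1.946, RHS = ln(2) + ln(5) ≈ 2.303 → fails
(6, 2): LHS = ln(8) ≈ 2.079, RHS = ln(2) + ln(6) ≈ 2.485 → fails
(6, 6): LHS = ln(12) ≈ 2.485, RHS = 2·ln(6) ≈ 3.584 → fails

1 of 4 pairs satisfies the claim.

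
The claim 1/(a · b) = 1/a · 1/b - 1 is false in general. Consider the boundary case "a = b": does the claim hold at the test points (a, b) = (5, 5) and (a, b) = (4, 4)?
No, fails at both test points

At (5, 5): LHS = 1/25 ≠ RHS = -24/25
At (4, 4): LHS = 1/16 ≠ RHS = -15/16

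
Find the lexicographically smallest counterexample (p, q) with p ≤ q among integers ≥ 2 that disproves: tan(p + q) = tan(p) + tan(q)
Substituting (2, 2) into the claim:
LHS = tan(2 + 2) = tan(4) ≈ 1.158
RHS = tan(2) + tan(2) = 2·tan(2) ≈ -4.37

Since LHS ≠ RHS, this pair disproves the claim, and no lexicographically smaller pair (p ≤ q, integers ≥ 2) does.

For instance (6, 7) is also a counterexample (LHS = tan(13) ≈ 0.463, RHS = tan(6) + tan(7) ≈ 0.5804), but it's lexicographically larger.

Answer: (p, q) = (2, 2)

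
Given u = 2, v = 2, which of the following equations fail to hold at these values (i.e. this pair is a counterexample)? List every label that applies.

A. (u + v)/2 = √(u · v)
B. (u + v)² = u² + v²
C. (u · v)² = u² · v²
B

Evaluating each claim at the given values:
A. LHS = 2, RHS = 2 → holds here (LHS = RHS)
B. LHS = 16, RHS = 8 → fails here (LHS ≠ RHS)
C. LHS = 16, RHS = 16 → holds here (LHS = RHS)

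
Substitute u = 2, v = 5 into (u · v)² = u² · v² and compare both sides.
LHS = (2 · 5)² = 100
RHS = 2² · 5² = 100

LHS = RHS: the two sides agree.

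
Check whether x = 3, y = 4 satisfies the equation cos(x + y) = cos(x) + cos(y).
Substituting x = 3, y = 4:

LHS = cos(3 + 4) = cos(7) ≈ 0.7539
RHS = cos(3) + cos(4) ≈ -1.644

LHS ≠ RHS, so the equation does not hold at this point.

Answer: Fails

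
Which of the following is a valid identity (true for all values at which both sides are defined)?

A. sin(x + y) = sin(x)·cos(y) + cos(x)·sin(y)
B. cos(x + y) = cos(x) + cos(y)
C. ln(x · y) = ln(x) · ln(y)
A

A: holds — e.g. at (2, 7), both sides equal sin(9) ≈ 0.4121.
B: fails at (2, 3) — LHS = cos(5) ≈ 0.2837, RHS = cos(3) + cos(2) ≈ -1.406.
C: fails at (2, 2) — LHS = ln(4) ≈ 1.386, RHS = ln(2)² ≈ 0.4805.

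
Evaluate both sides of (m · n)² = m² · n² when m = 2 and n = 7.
LHS = (2 · 7)² = 196
RHS = 2² · 7² = 196

LHS = RHS: the two sides agree.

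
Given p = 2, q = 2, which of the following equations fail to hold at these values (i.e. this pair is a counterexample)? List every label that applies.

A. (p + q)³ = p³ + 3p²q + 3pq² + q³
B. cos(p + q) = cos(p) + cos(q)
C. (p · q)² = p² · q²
Evaluating each claim at the given values:
A. LHS = 64, RHS = 64 → holds here (LHS = RHS)
B. LHS = cos(4) ≈ -0.6536, RHS = 2·cos(2) ≈ -0.8323 → fails here (LHS ≠ RHS)
C. LHS = 16, RHS = 16 → holds here (LHS = RHS)

Answer: B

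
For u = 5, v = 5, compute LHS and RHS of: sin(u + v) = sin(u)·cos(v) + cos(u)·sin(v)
LHS = sin(5 + 5) = sin(10) ≈ -0.544
RHS = sin(5)·cos(5) + cos(5)·sin(5) = 2·sin(5)·cos(5) ≈ -0.544

LHS = RHS: the two sides agree.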